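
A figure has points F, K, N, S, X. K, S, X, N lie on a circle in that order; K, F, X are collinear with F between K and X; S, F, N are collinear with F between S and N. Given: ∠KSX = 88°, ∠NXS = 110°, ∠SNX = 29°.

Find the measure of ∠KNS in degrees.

1. ∠SKX = 29°  [same arc SX]
2. ∠KXS = 63°  [△KSX]
3. ∠KNS = 63°  [same arc KS]

∠KNS = 63°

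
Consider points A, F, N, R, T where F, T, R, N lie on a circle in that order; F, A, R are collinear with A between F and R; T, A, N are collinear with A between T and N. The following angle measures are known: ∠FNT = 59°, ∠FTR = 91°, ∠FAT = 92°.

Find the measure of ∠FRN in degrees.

∠FRN = 58°

1. ∠FRT = 59°  [same arc FT]
2. ∠RFT = 30°  [△FTR]
3. ∠NAR = 92°  [vertical angles at A]
4. ∠RNT = 30°  [same arc TR]
5. ∠FRN = 58°  [△RAN]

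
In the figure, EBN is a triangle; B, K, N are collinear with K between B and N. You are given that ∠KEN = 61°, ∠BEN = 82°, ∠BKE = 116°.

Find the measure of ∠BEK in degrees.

∠BEK = 21°

1. ∠EKN = 64°  [linear pair at K on BN]
2. ∠ENK = 55°  [△EKN]
3. ∠BNE = 55°  [K on ray NB]
4. ∠EBN = 43°  [△EBN]
5. ∠EBK = 43°  [K on ray BN]
6. ∠BEK = 21°  [△EBK]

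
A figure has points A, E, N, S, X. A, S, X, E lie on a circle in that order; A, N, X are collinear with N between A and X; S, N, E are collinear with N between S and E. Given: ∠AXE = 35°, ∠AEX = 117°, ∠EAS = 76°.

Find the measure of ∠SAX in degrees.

∠SAX = 48°

1. ∠EAX = 28°  [△AXE]
2. ∠EXS = 104°  [cyclic ASXE, opposite ∠A+∠X]
3. ∠ESX = 28°  [same arc XE]
4. ∠SEX = 48°  [△SXE]
5. ∠SAX = 48°  [same arc SX]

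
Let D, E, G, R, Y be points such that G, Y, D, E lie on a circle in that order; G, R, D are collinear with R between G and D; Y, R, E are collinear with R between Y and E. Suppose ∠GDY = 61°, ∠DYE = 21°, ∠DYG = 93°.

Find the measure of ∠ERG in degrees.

∠ERG = 98°

1. ∠GEY = 61°  [same arc GY]
2. ∠DGE = 21°  [same arc DE]
3. ∠ERG = 98°  [△GRE]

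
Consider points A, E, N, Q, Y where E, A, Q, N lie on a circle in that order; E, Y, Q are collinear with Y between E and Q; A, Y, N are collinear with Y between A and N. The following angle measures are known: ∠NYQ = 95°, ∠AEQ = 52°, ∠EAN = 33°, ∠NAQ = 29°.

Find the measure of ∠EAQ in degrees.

∠EAQ = 62°

1. ∠EQN = 33°  [same arc EN]
2. ∠NEQ = 29°  [same arc QN]
3. ∠ENQ = 118°  [△EQN]
4. ∠EAQ = 62°  [cyclic EAQN, opposite ∠A+∠N]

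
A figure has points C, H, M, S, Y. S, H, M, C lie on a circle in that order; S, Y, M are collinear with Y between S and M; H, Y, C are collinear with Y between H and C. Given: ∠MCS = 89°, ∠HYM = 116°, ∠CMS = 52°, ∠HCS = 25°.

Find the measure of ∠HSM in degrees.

∠HSM = 64°

1. ∠MHS = 91°  [cyclic SHMC, opposite ∠H+∠C]
2. ∠HMS = 25°  [same arc SH]
3. ∠HSM = 64°  [△SHM]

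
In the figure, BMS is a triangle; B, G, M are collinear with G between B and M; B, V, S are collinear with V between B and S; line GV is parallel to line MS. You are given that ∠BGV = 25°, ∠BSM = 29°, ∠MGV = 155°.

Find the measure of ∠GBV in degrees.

∠GBV = 126°

1. ∠BMS = 25°  [GV∥MS, corresponding at G]
2. ∠MBS = 126°  [△BMS]
3. ∠GBV = 126°  [G on BM, V on BS]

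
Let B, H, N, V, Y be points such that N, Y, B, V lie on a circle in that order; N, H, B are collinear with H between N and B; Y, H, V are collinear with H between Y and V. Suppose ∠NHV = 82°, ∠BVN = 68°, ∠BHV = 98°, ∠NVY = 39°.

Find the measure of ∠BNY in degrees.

1. ∠BYN = 112°  [cyclic NYBV, opposite ∠Y+∠V]
2. ∠NBY = 39°  [same arc NY]
3. ∠BNY = 29°  [△NYB]

∠BNY = 29°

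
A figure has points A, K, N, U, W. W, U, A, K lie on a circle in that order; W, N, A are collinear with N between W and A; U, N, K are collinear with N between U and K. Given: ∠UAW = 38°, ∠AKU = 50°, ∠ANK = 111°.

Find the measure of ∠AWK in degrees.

∠AWK = 73°

1. ∠UKW = 38°  [same arc WU]
2. ∠KNW = 69°  [linear pair at N on WA]
3. ∠AWK = 73°  [△WNK]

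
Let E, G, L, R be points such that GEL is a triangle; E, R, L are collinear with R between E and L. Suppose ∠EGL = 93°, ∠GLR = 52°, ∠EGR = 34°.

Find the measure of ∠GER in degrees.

1. ∠ELG = 52°  [R on ray LE]
2. ∠GEL = 35°  [△GEL]
3. ∠GER = 35°  [R on ray EL]

∠GER = 35°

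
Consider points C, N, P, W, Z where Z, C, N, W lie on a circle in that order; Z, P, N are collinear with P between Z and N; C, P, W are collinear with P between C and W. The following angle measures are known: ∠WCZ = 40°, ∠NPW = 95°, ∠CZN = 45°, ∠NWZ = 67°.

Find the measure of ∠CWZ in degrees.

1. ∠WNZ = 40°  [same arc ZW]
2. ∠WPZ = 85°  [linear pair at P on ZN]
3. ∠NZW = 73°  [△ZNW]
4. ∠CWZ = 22°  [△ZPW]

∠CWZ = 22°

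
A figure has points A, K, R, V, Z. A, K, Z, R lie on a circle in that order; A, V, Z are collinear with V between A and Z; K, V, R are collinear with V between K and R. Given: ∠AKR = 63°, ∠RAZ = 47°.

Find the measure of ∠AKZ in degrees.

1. ∠AZR = 63°  [same arc AR]
2. ∠ARZ = 70°  [△AZR]
3. ∠AKZ = 110°  [cyclic AKZR, opposite ∠K+∠R]

∠AKZ = 110°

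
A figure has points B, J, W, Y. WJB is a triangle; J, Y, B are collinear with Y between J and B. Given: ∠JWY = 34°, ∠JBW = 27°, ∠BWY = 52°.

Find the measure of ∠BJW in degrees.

1. ∠WBY = 27°  [Y on ray BJ]
2. ∠BYW = 101°  [△WYB]
3. ∠JYW = 79°  [linear pair at Y on JB]
4. ∠WJY = 67°  [△WJY]
5. ∠BJW = 67°  [Y on ray JB]

∠BJW = 67°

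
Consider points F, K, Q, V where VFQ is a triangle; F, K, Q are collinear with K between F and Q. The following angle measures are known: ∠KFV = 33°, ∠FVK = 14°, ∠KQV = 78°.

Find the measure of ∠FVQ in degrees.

1. ∠QFV = 33°  [K on ray FQ]
2. ∠FQV = 78°  [K on ray QF]
3. ∠FVQ = 69°  [△VFQ]

∠FVQ = 69°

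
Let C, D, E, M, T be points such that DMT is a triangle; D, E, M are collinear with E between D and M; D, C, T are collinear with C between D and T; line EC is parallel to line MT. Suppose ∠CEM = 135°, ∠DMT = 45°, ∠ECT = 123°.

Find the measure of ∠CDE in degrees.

∠CDE = 78°

1. ∠CED = 45°  [linear pair at E on DM]
2. ∠DCE = 57°  [linear pair at C on DT]
3. ∠CDE = 78°  [△DEC]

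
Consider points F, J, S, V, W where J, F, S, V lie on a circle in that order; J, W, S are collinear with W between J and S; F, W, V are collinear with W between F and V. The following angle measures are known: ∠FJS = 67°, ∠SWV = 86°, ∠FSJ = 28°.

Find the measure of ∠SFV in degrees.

1. ∠FWJ = 86°  [vertical angles at W]
2. ∠FWS = 94°  [linear pair at W on JS]
3. ∠SFV = 58°  [△FWS]

∠SFV = 58°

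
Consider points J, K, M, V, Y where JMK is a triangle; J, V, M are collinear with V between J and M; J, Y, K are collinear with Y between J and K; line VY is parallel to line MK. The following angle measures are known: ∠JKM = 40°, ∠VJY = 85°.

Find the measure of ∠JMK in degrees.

1. ∠JYV = 40°  [VY∥MK, corresponding at Y]
2. ∠JVY = 55°  [△JVY]
3. ∠JMK = 55°  [VY∥MK, corresponding at V]

∠JMK = 55°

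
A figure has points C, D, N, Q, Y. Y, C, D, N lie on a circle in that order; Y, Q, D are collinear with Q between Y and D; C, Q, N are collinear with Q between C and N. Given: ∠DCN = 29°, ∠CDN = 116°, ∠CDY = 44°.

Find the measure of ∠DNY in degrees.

1. ∠CND = 35°  [△CDN]
2. ∠CYD = 35°  [same arc CD]
3. ∠DCY = 101°  [△YCD]
4. ∠DNY = 79°  [cyclic YCDN, opposite ∠C+∠N]

∠DNY = 79°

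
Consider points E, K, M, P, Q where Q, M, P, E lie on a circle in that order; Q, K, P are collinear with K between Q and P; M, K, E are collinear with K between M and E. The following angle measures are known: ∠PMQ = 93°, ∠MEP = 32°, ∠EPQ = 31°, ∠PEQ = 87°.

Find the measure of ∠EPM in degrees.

∠EPM = 86°

1. ∠EQP = 62°  [△QPE]
2. ∠EMP = 62°  [same arc PE]
3. ∠EPM = 86°  [△MPE]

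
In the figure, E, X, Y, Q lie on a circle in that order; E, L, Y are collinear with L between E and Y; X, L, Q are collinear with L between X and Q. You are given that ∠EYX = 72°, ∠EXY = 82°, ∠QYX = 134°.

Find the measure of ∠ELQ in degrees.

1. ∠EQX = 72°  [same arc EX]
2. ∠XEY = 26°  [△EXY]
3. ∠QEX = 46°  [cyclic EXYQ, opposite ∠E+∠Y]
4. ∠EXQ = 62°  [△EXQ]
5. ∠XQY = 26°  [same arc XY]
6. ∠EYQ = 62°  [same arc EQ]
7. ∠QLY = 92°  [△YLQ]
8. ∠ELQ = 88°  [linear pair at L on EY]

∠ELQ = 88°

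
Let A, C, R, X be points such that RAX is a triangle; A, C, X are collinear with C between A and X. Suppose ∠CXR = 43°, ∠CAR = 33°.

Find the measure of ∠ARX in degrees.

∠ARX = 104°

1. ∠AXR = 43°  [C on ray XA]
2. ∠RAX = 33°  [C on ray AX]
3. ∠ARX = 104°  [△RAX]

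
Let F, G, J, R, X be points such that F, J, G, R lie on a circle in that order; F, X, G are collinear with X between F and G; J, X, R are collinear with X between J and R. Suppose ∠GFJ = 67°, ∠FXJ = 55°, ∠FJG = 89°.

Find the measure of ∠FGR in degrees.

∠FGR = 58°

1. ∠GRJ = 67°  [same arc JG]
2. ∠GXR = 55°  [vertical angles at X]
3. ∠FGR = 58°  [△GXR]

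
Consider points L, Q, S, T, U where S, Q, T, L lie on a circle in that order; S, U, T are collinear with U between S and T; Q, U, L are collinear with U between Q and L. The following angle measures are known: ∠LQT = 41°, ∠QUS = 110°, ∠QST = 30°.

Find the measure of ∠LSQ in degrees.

1. ∠QLT = 30°  [same arc QT]
2. ∠LTQ = 109°  [△QTL]
3. ∠LSQ = 71°  [cyclic SQTL, opposite ∠S+∠T]

∠LSQ = 71°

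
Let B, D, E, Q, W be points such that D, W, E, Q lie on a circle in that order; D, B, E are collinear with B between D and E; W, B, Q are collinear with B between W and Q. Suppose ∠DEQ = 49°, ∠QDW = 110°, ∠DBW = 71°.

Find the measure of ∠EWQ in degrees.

1. ∠DWQ = 49°  [same arc DQ]
2. ∠DQW = 21°  [△DWQ]
3. ∠EBW = 109°  [linear pair at B on DE]
4. ∠DEW = 21°  [same arc DW]
5. ∠EWQ = 50°  [△WBE]

∠EWQ = 50°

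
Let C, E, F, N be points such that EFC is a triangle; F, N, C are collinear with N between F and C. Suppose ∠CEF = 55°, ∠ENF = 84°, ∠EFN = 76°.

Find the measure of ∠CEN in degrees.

1. ∠CNE = 96°  [linear pair at N on FC]
2. ∠CFE = 76°  [N on ray FC]
3. ∠ECF = 49°  [△EFC]
4. ∠ECN = 49°  [N on ray CF]
5. ∠CEN = 35°  [△ENC]

∠CEN = 35°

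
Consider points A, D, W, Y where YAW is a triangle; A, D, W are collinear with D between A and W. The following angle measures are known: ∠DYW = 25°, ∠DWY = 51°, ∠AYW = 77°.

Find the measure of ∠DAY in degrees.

1. ∠AWY = 51°  [D on ray WA]
2. ∠WAY = 52°  [△YAW]
3. ∠DAY = 52°  [D on ray AW]

∠DAY = 52°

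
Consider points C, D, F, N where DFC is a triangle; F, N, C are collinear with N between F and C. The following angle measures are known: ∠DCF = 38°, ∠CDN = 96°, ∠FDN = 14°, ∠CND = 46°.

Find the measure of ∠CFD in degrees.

∠CFD = 32°

1. ∠DNF = 134°  [linear pair at N on FC]
2. ∠DFN = 32°  [△DFN]
3. ∠CFD = 32°  [N on ray FC]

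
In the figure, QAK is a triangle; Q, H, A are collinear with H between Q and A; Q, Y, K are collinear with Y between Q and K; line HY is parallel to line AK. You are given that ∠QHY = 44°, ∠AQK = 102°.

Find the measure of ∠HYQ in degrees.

1. ∠KAQ = 44°  [HY∥AK, corresponding at H]
2. ∠AKQ = 34°  [△QAK]
3. ∠HYQ = 34°  [HY∥AK, corresponding at Y]

∠HYQ = 34°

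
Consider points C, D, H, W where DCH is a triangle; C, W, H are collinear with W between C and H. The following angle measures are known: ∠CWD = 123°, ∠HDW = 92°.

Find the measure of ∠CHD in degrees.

1. ∠DWH = 57°  [linear pair at W on CH]
2. ∠DHW = 31°  [△DWH]
3. ∠CHD = 31°  [W on ray HC]

∠CHD = 31°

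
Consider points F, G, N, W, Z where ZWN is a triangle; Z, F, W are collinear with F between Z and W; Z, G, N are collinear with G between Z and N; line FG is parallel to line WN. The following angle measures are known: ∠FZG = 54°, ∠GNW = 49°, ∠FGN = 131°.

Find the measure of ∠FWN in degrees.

1. ∠NZW = 54°  [F on ZW, G on ZN]
2. ∠WNZ = 49°  [G on ray NZ]
3. ∠NWZ = 77°  [△ZWN]
4. ∠FWN = 77°  [F on ray WZ]

∠FWN = 77°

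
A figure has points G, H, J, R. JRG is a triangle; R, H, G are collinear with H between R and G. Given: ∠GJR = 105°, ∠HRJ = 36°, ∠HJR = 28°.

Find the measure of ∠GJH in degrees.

∠GJH = 77°

1. ∠JHR = 116°  [△JRH]
2. ∠GRJ = 36°  [H on ray RG]
3. ∠GHJ = 64°  [linear pair at H on RG]
4. ∠JGR = 39°  [△JRG]
5. ∠HGJ = 39°  [H on ray GR]
6. ∠GJH = 77°  [△JHG]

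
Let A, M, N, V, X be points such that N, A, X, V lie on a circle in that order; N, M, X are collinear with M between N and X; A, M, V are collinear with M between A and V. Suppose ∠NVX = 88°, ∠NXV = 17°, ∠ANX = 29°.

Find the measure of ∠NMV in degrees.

1. ∠AVX = 29°  [same arc AX]
2. ∠VMX = 134°  [△XMV]
3. ∠NMV = 46°  [linear pair at M on NX]

∠NMV = 46°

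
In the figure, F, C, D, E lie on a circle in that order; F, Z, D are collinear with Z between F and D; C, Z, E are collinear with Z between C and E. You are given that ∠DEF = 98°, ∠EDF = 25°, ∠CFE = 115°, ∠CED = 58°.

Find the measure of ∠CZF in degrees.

∠CZF = 97°

1. ∠ECF = 25°  [same arc FE]
2. ∠CFD = 58°  [same arc CD]
3. ∠CZF = 97°  [△FZC]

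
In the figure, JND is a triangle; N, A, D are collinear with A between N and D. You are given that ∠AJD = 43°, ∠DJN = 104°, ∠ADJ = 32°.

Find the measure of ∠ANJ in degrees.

∠ANJ = 44°

1. ∠JDN = 32°  [A on ray DN]
2. ∠DNJ = 44°  [△JND]
3. ∠ANJ = 44°  [A on ray ND]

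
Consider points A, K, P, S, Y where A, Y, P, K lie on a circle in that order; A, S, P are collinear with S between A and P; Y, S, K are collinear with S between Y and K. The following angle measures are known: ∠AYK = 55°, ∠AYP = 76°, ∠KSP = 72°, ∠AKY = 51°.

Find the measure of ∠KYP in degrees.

1. ∠APK = 55°  [same arc AK]
2. ∠KAY = 74°  [△AYK]
3. ∠PKY = 53°  [△PSK]
4. ∠KPY = 106°  [cyclic AYPK, opposite ∠A+∠P]
5. ∠KYP = 21°  [△YPK]

∠KYP = 21°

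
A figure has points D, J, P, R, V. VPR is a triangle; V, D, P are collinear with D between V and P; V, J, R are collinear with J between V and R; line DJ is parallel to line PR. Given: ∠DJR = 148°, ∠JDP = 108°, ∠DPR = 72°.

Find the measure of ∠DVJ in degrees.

∠DVJ = 76°

1. ∠DJV = 32°  [linear pair at J on VR]
2. ∠JDV = 72°  [linear pair at D on VP]
3. ∠DVJ = 76°  [△VDJ]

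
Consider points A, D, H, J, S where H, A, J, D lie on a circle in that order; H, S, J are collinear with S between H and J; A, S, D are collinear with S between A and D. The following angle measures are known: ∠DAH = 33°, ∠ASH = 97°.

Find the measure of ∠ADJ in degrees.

1. ∠DJH = 33°  [same arc HD]
2. ∠DSJ = 97°  [vertical angles at S]
3. ∠ADJ = 50°  [△JSD]

∠ADJ = 50°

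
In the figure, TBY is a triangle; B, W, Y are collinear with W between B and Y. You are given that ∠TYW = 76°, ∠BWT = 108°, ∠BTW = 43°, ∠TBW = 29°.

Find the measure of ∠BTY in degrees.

1. ∠BYT = 76°  [W on ray YB]
2. ∠TBY = 29°  [W on ray BY]
3. ∠BTY = 75°  [△TBY]

∠BTY = 75°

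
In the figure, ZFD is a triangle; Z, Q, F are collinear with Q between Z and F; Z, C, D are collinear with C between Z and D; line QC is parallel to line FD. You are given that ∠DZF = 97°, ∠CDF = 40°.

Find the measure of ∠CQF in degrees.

1. ∠FDZ = 40°  [C on ray DZ]
2. ∠DFZ = 43°  [△ZFD]
3. ∠CQZ = 43°  [QC∥FD, corresponding at Q]
4. ∠CQF = 137°  [linear pair at Q on ZF]

∠CQF = 137°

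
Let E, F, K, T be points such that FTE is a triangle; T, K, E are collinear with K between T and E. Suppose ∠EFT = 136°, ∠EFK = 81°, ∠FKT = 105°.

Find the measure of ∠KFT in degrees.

∠KFT = 55°

1. ∠EKF = 75°  [linear pair at K on TE]
2. ∠FEK = 24°  [△FKE]
3. ∠FET = 24°  [K on ray ET]
4. ∠ETF = 20°  [△FTE]
5. ∠FTK = 20°  [K on ray TE]
6. ∠KFT = 55°  [△FTK]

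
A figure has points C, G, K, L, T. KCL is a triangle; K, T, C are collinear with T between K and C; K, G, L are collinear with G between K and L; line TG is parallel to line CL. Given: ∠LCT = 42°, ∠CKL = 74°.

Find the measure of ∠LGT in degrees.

∠LGT = 116°

1. ∠KCL = 42°  [T on ray CK]
2. ∠CLK = 64°  [△KCL]
3. ∠KGT = 64°  [TG∥CL, corresponding at G]
4. ∠LGT = 116°  [linear pair at G on KL]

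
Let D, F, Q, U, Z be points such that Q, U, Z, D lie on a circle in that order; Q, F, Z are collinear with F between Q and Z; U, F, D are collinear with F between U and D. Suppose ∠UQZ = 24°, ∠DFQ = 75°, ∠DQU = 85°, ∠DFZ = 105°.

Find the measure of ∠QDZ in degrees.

∠QDZ = 68°

1. ∠UDZ = 24°  [same arc UZ]
2. ∠DZU = 95°  [cyclic QUZD, opposite ∠Q+∠Z]
3. ∠DZQ = 51°  [△ZFD]
4. ∠DUZ = 61°  [△UZD]
5. ∠DQZ = 61°  [same arc ZD]
6. ∠QDZ = 68°  [△QZD]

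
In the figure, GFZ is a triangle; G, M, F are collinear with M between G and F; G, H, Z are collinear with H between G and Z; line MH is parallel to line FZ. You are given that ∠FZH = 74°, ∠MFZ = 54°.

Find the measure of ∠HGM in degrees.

1. ∠FZG = 74°  [H on ray ZG]
2. ∠GFZ = 54°  [M on ray FG]
3. ∠FGZ = 52°  [△GFZ]
4. ∠HGM = 52°  [M on GF, H on GZ]

∠HGM = 52°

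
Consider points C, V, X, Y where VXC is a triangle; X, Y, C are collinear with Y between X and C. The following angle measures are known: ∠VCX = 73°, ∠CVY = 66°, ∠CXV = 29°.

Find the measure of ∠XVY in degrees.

∠XVY = 12°

1. ∠VCY = 73°  [Y on ray CX]
2. ∠CYV = 41°  [△VYC]
3. ∠VXY = 29°  [Y on ray XC]
4. ∠VYX = 139°  [linear pair at Y on XC]
5. ∠XVY = 12°  [△VXY]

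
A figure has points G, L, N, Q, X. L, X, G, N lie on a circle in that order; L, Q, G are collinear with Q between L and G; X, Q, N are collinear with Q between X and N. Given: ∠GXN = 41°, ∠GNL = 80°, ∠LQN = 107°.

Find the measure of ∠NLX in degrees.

∠NLX = 89°

1. ∠GLN = 41°  [same arc GN]
2. ∠LGN = 59°  [△LGN]
3. ∠LNX = 32°  [△LQN]
4. ∠LXN = 59°  [same arc LN]
5. ∠NLX = 89°  [△LXN]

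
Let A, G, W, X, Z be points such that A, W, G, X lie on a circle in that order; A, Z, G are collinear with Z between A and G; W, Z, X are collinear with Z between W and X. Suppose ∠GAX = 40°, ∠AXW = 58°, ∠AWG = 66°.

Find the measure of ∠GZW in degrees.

∠GZW = 82°

1. ∠GWX = 40°  [same arc GX]
2. ∠AGW = 58°  [same arc AW]
3. ∠GZW = 82°  [△WZG]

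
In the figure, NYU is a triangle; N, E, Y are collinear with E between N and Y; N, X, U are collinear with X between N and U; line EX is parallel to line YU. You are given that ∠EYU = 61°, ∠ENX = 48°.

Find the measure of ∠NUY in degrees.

∠NUY = 71°

1. ∠NYU = 61°  [E on ray YN]
2. ∠UNY = 48°  [E on NY, X on NU]
3. ∠NUY = 71°  [△NYU]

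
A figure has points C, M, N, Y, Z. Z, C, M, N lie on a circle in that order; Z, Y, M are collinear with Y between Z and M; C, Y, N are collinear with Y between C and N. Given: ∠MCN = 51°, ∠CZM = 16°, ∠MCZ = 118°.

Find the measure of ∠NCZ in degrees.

∠NCZ = 67°

1. ∠MZN = 51°  [same arc MN]
2. ∠MNZ = 62°  [cyclic ZCMN, opposite ∠C+∠N]
3. ∠NMZ = 67°  [△ZMN]
4. ∠NCZ = 67°  [same arc ZN]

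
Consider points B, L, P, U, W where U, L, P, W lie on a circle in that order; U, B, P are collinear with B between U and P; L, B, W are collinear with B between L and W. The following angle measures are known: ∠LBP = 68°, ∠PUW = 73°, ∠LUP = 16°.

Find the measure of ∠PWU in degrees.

1. ∠UBW = 68°  [vertical angles at B]
2. ∠LWP = 16°  [same arc LP]
3. ∠PBW = 112°  [linear pair at B on UP]
4. ∠UPW = 52°  [△PBW]
5. ∠PWU = 55°  [△UPW]

∠PWU = 55°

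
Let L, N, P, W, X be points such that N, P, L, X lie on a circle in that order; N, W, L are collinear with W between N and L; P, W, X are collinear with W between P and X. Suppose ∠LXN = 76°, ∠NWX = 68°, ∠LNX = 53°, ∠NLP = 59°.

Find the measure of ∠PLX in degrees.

∠PLX = 110°

1. ∠NLX = 51°  [△NLX]
2. ∠LWX = 112°  [linear pair at W on NL]
3. ∠LPX = 53°  [same arc LX]
4. ∠LXP = 17°  [△LWX]
5. ∠PLX = 110°  [△PLX]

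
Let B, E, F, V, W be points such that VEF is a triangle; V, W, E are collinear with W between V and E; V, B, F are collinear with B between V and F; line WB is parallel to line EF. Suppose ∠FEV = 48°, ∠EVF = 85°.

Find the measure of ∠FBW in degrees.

1. ∠EFV = 47°  [△VEF]
2. ∠VBW = 47°  [WB∥EF, corresponding at B]
3. ∠FBW = 133°  [linear pair at B on VF]

∠FBW = 133°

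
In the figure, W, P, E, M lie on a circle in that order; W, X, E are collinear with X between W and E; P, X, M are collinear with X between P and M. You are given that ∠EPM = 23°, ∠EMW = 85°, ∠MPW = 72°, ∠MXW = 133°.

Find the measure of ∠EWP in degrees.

1. ∠EWM = 23°  [same arc EM]
2. ∠MEW = 72°  [△WEM]
3. ∠EXM = 47°  [linear pair at X on WE]
4. ∠EMP = 61°  [△EXM]
5. ∠EWP = 61°  [same arc PE]

∠EWP = 61°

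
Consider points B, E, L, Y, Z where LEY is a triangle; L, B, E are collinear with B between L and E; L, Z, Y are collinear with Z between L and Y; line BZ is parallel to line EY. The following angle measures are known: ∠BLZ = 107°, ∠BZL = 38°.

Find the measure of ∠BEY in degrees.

∠BEY = 35°

1. ∠LBZ = 35°  [△LBZ]
2. ∠EBZ = 145°  [linear pair at B on LE]
3. ∠BEY = 35°  [BZ∥EY, co-interior at E–B]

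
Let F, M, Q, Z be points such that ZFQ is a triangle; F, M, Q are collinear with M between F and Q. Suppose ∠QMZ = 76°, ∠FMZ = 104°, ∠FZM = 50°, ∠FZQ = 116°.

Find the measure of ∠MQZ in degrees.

1. ∠MFZ = 26°  [△ZFM]
2. ∠QFZ = 26°  [M on ray FQ]
3. ∠FQZ = 38°  [△ZFQ]
4. ∠MQZ = 38°  [M on ray QF]

∠MQZ = 38°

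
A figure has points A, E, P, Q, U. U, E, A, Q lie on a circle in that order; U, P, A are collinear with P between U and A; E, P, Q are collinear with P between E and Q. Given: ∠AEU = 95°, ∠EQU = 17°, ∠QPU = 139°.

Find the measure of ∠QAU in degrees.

1. ∠AQU = 85°  [cyclic UEAQ, opposite ∠E+∠Q]
2. ∠AUQ = 24°  [△UPQ]
3. ∠QAU = 71°  [△UAQ]

∠QAU = 71°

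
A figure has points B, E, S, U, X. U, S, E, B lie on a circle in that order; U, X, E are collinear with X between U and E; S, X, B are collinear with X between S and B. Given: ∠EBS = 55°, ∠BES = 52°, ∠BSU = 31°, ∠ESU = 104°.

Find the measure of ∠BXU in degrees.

∠BXU = 86°

1. ∠BSE = 73°  [△SEB]
2. ∠BUS = 128°  [cyclic USEB, opposite ∠U+∠E]
3. ∠SBU = 21°  [△USB]
4. ∠BUE = 73°  [same arc EB]
5. ∠BXU = 86°  [△UXB]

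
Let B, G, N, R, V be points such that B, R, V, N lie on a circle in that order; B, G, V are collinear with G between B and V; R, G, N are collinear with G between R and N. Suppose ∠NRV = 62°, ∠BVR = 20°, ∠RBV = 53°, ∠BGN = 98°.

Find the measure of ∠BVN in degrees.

1. ∠RNV = 53°  [same arc RV]
2. ∠NGV = 82°  [linear pair at G on BV]
3. ∠BVN = 45°  [△VGN]

∠BVN = 45°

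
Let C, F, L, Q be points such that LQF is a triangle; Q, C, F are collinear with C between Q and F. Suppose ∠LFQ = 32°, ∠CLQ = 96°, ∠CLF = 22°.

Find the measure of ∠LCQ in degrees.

∠LCQ = 54°

1. ∠CFL = 32°  [C on ray FQ]
2. ∠FCL = 126°  [△LCF]
3. ∠LCQ = 54°  [linear pair at C on QF]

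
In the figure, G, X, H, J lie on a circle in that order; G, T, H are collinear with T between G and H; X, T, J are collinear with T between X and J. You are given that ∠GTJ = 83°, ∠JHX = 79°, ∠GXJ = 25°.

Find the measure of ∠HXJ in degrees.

∠HXJ = 43°

1. ∠HTJ = 97°  [linear pair at T on GH]
2. ∠GHJ = 25°  [same arc GJ]
3. ∠HJX = 58°  [△HTJ]
4. ∠HXJ = 43°  [△XHJ]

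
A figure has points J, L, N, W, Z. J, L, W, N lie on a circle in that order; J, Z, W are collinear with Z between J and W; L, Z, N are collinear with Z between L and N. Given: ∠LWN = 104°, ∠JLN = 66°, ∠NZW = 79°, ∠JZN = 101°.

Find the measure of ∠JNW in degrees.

1. ∠LJN = 76°  [cyclic JLWN, opposite ∠J+∠W]
2. ∠JWN = 66°  [same arc JN]
3. ∠JNL = 38°  [△JLN]
4. ∠NJW = 41°  [△JZN]
5. ∠JNW = 73°  [△JWN]

∠JNW = 73°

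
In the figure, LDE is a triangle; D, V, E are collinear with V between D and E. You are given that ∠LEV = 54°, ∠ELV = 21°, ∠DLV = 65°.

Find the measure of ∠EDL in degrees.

∠EDL = 40°

1. ∠EVL = 105°  [△LVE]
2. ∠DVL = 75°  [linear pair at V on DE]
3. ∠LDV = 40°  [△LDV]
4. ∠EDL = 40°  [V on ray DE]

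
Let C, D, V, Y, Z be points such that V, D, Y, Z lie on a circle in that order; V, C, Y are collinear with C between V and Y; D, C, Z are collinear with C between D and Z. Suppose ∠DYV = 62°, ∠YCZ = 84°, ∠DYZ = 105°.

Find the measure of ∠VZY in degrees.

∠VZY = 115°

1. ∠DZV = 62°  [same arc VD]
2. ∠VCZ = 96°  [linear pair at C on VY]
3. ∠DVZ = 75°  [cyclic VDYZ, opposite ∠V+∠Y]
4. ∠VDZ = 43°  [△VDZ]
5. ∠YVZ = 22°  [△VCZ]
6. ∠VYZ = 43°  [same arc VZ]
7. ∠VZY = 115°  [△VYZ]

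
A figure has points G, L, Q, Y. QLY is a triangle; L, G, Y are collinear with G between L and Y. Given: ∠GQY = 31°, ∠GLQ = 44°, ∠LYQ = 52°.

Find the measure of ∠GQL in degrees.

1. ∠GYQ = 52°  [G on ray YL]
2. ∠QGY = 97°  [△QGY]
3. ∠LGQ = 83°  [linear pair at G on LY]
4. ∠GQL = 53°  [△QLG]

∠GQL = 53°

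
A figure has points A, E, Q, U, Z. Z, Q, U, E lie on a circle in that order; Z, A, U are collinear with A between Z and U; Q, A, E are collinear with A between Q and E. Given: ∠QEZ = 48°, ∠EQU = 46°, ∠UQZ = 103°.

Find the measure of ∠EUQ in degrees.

∠EUQ = 105°

1. ∠QUZ = 48°  [same arc ZQ]
2. ∠QZU = 29°  [△ZQU]
3. ∠QEU = 29°  [same arc QU]
4. ∠EUQ = 105°  [△QUE]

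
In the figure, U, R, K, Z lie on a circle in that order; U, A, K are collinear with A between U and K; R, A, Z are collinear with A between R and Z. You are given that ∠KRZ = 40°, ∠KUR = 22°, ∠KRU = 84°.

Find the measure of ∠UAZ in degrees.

1. ∠KUZ = 40°  [same arc KZ]
2. ∠KZR = 22°  [same arc RK]
3. ∠KZU = 96°  [cyclic URKZ, opposite ∠R+∠Z]
4. ∠UKZ = 44°  [△UKZ]
5. ∠KAZ = 114°  [△KAZ]
6. ∠UAZ = 66°  [linear pair at A on UK]

∠UAZ = 66°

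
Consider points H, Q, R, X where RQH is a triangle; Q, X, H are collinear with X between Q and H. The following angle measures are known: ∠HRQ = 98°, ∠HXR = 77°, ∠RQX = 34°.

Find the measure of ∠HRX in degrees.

1. ∠HQR = 34°  [X on ray QH]
2. ∠QHR = 48°  [△RQH]
3. ∠RHX = 48°  [X on ray HQ]
4. ∠HRX = 55°  [△RXH]

∠HRX = 55°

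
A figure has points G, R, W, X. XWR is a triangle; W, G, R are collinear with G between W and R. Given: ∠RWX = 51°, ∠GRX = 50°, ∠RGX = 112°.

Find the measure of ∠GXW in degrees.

1. ∠GWX = 51°  [G on ray WR]
2. ∠WGX = 68°  [linear pair at G on WR]
3. ∠GXW = 61°  [△XWG]

∠GXW = 61°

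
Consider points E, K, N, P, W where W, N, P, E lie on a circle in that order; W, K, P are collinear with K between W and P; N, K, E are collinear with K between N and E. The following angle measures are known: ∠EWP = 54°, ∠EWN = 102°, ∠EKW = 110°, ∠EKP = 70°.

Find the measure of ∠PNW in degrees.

1. ∠ENP = 54°  [same arc PE]
2. ∠NEW = 16°  [△WKE]
3. ∠ENW = 62°  [△WNE]
4. ∠NKP = 110°  [vertical angles at K]
5. ∠NKW = 70°  [vertical angles at K]
6. ∠NPW = 16°  [△NKP]
7. ∠NWP = 48°  [△WKN]
8. ∠PNW = 116°  [△WNP]

∠PNW = 116°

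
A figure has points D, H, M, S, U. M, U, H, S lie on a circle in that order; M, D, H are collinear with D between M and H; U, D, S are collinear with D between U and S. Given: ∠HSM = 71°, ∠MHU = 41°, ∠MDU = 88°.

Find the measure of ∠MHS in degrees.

1. ∠HUM = 109°  [cyclic MUHS, opposite ∠U+∠S]
2. ∠HMU = 30°  [△MUH]
3. ∠HDS = 88°  [vertical angles at D]
4. ∠HSU = 30°  [same arc UH]
5. ∠MHS = 62°  [△HDS]

∠MHS = 62°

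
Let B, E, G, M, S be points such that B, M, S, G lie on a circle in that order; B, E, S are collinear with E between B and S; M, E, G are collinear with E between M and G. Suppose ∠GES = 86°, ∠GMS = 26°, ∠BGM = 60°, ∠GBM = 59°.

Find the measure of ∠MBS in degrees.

∠MBS = 33°

1. ∠BEM = 86°  [vertical angles at E]
2. ∠BMG = 61°  [△BMG]
3. ∠MBS = 33°  [△BEM]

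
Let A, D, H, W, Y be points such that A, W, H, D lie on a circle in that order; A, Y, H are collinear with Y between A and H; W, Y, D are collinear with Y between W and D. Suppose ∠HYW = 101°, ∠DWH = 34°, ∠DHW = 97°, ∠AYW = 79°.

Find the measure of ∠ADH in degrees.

1. ∠DAH = 34°  [same arc HD]
2. ∠HDW = 49°  [△WHD]
3. ∠DYH = 79°  [vertical angles at Y]
4. ∠AHD = 52°  [△HYD]
5. ∠ADH = 94°  [△AHD]

∠ADH = 94°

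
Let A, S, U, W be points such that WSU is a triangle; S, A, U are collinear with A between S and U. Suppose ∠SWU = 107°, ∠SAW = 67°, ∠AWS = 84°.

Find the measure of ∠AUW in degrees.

∠AUW = 44°

1. ∠ASW = 29°  [△WSA]
2. ∠USW = 29°  [A on ray SU]
3. ∠SUW = 44°  [△WSU]
4. ∠AUW = 44°  [A on ray US]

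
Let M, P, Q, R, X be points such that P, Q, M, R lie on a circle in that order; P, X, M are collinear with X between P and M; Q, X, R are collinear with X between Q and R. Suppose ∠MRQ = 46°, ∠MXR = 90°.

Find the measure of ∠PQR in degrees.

1. ∠MPQ = 46°  [same arc QM]
2. ∠PXQ = 90°  [vertical angles at X]
3. ∠PQR = 44°  [△PXQ]

∠PQR = 44°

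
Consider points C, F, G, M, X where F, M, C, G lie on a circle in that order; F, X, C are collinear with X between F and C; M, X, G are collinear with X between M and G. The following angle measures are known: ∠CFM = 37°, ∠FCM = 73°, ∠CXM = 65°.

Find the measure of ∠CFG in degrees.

∠CFG = 42°

1. ∠FGM = 73°  [same arc FM]
2. ∠FXG = 65°  [vertical angles at X]
3. ∠CFG = 42°  [△FXG]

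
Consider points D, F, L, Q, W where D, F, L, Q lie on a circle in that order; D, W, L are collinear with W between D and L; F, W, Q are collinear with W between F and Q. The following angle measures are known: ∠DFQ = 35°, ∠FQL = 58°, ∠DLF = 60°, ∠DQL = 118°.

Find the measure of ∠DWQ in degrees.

∠DWQ = 93°

1. ∠DLQ = 35°  [same arc DQ]
2. ∠LWQ = 87°  [△LWQ]
3. ∠DWQ = 93°  [linear pair at W on DL]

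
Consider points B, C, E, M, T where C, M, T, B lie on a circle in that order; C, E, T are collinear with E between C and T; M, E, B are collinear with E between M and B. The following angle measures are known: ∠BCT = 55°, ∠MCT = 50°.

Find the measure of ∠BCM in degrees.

∠BCM = 105°

1. ∠BMT = 55°  [same arc TB]
2. ∠MBT = 50°  [same arc MT]
3. ∠BTM = 75°  [△MTB]
4. ∠BCM = 105°  [cyclic CMTB, opposite ∠C+∠T]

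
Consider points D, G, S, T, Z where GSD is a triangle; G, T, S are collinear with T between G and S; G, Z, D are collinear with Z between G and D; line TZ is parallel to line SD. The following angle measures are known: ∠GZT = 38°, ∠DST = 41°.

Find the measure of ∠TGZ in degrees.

1. ∠GDS = 38°  [TZ∥SD, corresponding at Z]
2. ∠DSG = 41°  [T on ray SG]
3. ∠DGS = 101°  [△GSD]
4. ∠TGZ = 101°  [T on GS, Z on GD]

∠TGZ = 101°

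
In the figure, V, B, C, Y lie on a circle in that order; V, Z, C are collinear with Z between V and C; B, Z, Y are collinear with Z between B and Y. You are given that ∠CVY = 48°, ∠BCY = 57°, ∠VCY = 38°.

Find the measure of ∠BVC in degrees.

∠BVC = 75°

1. ∠CBY = 48°  [same arc CY]
2. ∠BYC = 75°  [△BCY]
3. ∠BVC = 75°  [same arc BC]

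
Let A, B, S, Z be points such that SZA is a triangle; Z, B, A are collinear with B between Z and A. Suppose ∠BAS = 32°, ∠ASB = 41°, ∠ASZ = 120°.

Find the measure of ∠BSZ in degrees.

1. ∠ABS = 107°  [△SBA]
2. ∠SAZ = 32°  [B on ray AZ]
3. ∠AZS = 28°  [△SZA]
4. ∠SBZ = 73°  [linear pair at B on ZA]
5. ∠BZS = 28°  [B on ray ZA]
6. ∠BSZ = 79°  [△SZB]

∠BSZ = 79°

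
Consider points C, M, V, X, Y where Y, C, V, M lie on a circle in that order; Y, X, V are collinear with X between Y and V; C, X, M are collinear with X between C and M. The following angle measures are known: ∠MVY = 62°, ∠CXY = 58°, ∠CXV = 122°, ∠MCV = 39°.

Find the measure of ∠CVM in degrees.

1. ∠MXV = 58°  [vertical angles at X]
2. ∠CMV = 60°  [△VXM]
3. ∠CVM = 81°  [△CVM]

∠CVM = 81°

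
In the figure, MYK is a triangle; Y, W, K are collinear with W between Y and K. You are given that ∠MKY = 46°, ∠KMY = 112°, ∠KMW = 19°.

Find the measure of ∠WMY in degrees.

∠WMY = 93°

1. ∠KYM = 22°  [△MYK]
2. ∠MKW = 46°  [W on ray KY]
3. ∠KWM = 115°  [△MWK]
4. ∠MYW = 22°  [W on ray YK]
5. ∠MWY = 65°  [linear pair at W on YK]
6. ∠WMY = 93°  [△MYW]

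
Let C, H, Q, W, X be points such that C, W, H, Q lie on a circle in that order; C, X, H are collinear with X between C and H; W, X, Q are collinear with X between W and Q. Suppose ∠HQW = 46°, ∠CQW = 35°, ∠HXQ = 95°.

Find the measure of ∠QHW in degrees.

1. ∠HCW = 46°  [same arc WH]
2. ∠CXW = 95°  [vertical angles at X]
3. ∠CWQ = 39°  [△CXW]
4. ∠QCW = 106°  [△CWQ]
5. ∠QHW = 74°  [cyclic CWHQ, opposite ∠C+∠H]

∠QHW = 74°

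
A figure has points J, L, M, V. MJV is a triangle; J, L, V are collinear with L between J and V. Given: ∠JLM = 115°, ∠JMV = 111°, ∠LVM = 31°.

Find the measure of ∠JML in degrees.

1. ∠JVM = 31°  [L on ray VJ]
2. ∠MJV = 38°  [△MJV]
3. ∠LJM = 38°  [L on ray JV]
4. ∠JML = 27°  [△MJL]

∠JML = 27°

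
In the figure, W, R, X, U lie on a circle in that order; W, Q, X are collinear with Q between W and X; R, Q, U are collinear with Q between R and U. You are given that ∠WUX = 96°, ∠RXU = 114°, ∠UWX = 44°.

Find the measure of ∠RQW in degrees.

1. ∠UXW = 40°  [△WXU]
2. ∠URX = 44°  [same arc XU]
3. ∠URW = 40°  [same arc WU]
4. ∠RUX = 22°  [△RXU]
5. ∠RWX = 22°  [same arc RX]
6. ∠RQW = 118°  [△WQR]

∠RQW = 118°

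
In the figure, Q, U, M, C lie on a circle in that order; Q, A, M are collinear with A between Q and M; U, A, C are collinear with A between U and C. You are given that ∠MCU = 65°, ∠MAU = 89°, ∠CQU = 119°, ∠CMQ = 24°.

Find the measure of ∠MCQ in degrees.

1. ∠CMU = 61°  [cyclic QUMC, opposite ∠Q+∠M]
2. ∠CUM = 54°  [△UMC]
3. ∠CQM = 54°  [same arc MC]
4. ∠MCQ = 102°  [△QMC]

∠MCQ = 102°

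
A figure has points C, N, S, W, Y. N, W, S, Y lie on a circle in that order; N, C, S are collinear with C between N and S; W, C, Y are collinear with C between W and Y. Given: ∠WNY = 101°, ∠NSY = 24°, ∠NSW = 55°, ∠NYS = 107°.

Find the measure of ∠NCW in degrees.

1. ∠NWY = 24°  [same arc NY]
2. ∠NWS = 73°  [cyclic NWSY, opposite ∠W+∠Y]
3. ∠SNW = 52°  [△NWS]
4. ∠NCW = 104°  [△NCW]

∠NCW = 104°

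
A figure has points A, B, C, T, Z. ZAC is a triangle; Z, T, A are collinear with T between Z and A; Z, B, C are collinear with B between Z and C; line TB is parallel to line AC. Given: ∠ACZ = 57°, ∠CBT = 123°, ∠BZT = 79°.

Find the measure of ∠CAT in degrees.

1. ∠TBZ = 57°  [TB∥AC, corresponding at B]
2. ∠BTZ = 44°  [△ZTB]
3. ∠ATB = 136°  [linear pair at T on ZA]
4. ∠CAT = 44°  [TB∥AC, co-interior at A–T]

∠CAT = 44°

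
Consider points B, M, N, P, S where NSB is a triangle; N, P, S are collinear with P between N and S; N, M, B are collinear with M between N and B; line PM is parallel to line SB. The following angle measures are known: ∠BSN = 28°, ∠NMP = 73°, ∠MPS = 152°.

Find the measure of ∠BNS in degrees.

∠BNS = 79°

1. ∠MPN = 28°  [PM∥SB, corresponding at P]
2. ∠MNP = 79°  [△NPM]
3. ∠BNS = 79°  [P on NS, M on NB]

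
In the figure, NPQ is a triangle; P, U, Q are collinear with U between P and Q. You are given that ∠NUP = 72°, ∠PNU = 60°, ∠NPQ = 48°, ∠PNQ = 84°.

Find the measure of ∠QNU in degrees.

1. ∠NUQ = 108°  [linear pair at U on PQ]
2. ∠NQP = 48°  [△NPQ]
3. ∠NQU = 48°  [U on ray QP]
4. ∠QNU = 24°  [△NUQ]

∠QNU = 24°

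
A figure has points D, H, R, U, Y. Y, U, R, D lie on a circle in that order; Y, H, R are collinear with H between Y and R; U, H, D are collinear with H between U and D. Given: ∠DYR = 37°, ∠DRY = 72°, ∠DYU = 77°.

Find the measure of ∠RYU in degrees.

∠RYU = 40°

1. ∠DUR = 37°  [same arc RD]
2. ∠DRU = 103°  [cyclic YURD, opposite ∠Y+∠R]
3. ∠RDU = 40°  [△URD]
4. ∠RYU = 40°  [same arc UR]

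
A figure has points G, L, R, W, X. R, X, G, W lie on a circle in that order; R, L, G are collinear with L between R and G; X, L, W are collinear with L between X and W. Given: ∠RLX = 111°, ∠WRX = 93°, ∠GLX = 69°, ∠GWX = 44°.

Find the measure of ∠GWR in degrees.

∠GWR = 106°

1. ∠GLW = 111°  [vertical angles at L]
2. ∠WGX = 87°  [cyclic RXGW, opposite ∠R+∠G]
3. ∠GXW = 49°  [△XGW]
4. ∠RGW = 25°  [△GLW]
5. ∠GRW = 49°  [same arc GW]
6. ∠GWR = 106°  [△RGW]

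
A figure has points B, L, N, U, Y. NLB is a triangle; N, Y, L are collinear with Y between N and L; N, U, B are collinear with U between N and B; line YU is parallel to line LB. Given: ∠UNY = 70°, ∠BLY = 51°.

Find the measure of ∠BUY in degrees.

∠BUY = 121°

1. ∠BNL = 70°  [Y on NL, U on NB]
2. ∠BLN = 51°  [Y on ray LN]
3. ∠LBN = 59°  [△NLB]
4. ∠NUY = 59°  [YU∥LB, corresponding at U]
5. ∠BUY = 121°  [linear pair at U on NB]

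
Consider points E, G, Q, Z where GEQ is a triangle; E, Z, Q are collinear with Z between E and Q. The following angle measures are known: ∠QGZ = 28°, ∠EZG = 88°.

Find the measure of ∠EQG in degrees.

1. ∠GZQ = 92°  [linear pair at Z on EQ]
2. ∠GQZ = 60°  [△GZQ]
3. ∠EQG = 60°  [Z on ray QE]

∠EQG = 60°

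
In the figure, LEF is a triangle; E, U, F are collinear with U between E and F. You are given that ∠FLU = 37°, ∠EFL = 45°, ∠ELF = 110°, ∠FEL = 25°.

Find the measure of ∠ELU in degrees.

∠ELU = 73°

1. ∠LFU = 45°  [U on ray FE]
2. ∠LEU = 25°  [U on ray EF]
3. ∠FUL = 98°  [△LUF]
4. ∠EUL = 82°  [linear pair at U on EF]
5. ∠ELU = 73°  [△LEU]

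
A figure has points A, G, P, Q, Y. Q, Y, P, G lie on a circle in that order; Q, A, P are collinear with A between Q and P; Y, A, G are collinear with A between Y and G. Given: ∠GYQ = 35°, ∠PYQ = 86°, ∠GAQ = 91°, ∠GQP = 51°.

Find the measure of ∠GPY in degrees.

1. ∠GPQ = 35°  [same arc QG]
2. ∠GAP = 89°  [linear pair at A on QP]
3. ∠GYP = 51°  [same arc PG]
4. ∠PGY = 56°  [△PAG]
5. ∠GPY = 73°  [△YPG]

∠GPY = 73°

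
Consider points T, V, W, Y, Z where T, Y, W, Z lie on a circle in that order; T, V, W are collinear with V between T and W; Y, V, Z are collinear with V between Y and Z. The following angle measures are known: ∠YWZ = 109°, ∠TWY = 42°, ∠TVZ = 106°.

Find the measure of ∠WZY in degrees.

∠WZY = 39°

1. ∠WVY = 106°  [vertical angles at V]
2. ∠WYZ = 32°  [△YVW]
3. ∠WZY = 39°  [△YWZ]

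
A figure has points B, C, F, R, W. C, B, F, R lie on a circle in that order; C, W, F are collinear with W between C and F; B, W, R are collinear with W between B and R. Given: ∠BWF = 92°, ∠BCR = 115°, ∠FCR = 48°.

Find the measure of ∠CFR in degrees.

1. ∠CWR = 92°  [vertical angles at W]
2. ∠BFR = 65°  [cyclic CBFR, opposite ∠C+∠F]
3. ∠FBR = 48°  [same arc FR]
4. ∠FWR = 88°  [linear pair at W on CF]
5. ∠BRF = 67°  [△BFR]
6. ∠CFR = 25°  [△FWR]

∠CFR = 25°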